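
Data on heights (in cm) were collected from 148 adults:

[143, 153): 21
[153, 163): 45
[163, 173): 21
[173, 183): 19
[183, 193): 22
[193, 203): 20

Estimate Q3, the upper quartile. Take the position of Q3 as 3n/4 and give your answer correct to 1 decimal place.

185.3

Cumulative frequencies: 21, 66, 87, 106, 128, 148
n = 148; position = 3n/4 = 111.
This falls in the class [183, 193): L = 183, F = 106, f = 22, h = 10.
Upper quartile ≈ 183 + ((111 − 106) / 22) × 10 = 185.2727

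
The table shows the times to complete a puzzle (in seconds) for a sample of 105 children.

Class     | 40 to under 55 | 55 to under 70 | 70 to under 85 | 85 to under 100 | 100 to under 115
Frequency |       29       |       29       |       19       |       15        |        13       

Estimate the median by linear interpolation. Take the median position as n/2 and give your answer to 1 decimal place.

Cumulative frequencies: 29, 58, 77, 92, 105
n = 105; position = n/2 = 52.5.
This falls in the class 55 to under 70: L = 55, F = 29, f = 29, h = 15.
Median ≈ 55 + ((52.5 − 29) / 29) × 15 = 67.1552

67.2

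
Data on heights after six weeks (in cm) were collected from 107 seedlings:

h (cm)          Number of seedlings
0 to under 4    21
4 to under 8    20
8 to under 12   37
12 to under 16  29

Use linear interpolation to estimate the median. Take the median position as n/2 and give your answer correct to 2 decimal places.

9.35

Cumulative frequencies: 21, 41, 78, 107
n = 107; position = n/2 = 53.5.
This falls in the class 8 to under 12: L = 8, F = 41, f = 37, h = 4.
Median ≈ 8 + ((53.5 − 41) / 37) × 4 = 9.3514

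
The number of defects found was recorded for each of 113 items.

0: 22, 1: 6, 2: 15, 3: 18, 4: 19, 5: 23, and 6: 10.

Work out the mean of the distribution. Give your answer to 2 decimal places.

Values: 0, 1, 2, 3, 4, 5, 6
Σfx = 22×0 + 6×1 + 15×2 + 18×3 + 19×4 + 23×5 + 10×6 = 341
n = Σf = 113
Mean = 341 / 113 = 3.0177

3.02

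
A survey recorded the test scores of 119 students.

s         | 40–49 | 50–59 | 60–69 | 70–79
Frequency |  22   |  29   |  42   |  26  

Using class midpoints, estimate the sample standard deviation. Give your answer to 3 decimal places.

10.269

Midpoints: 44.5, 54.5, 64.5, 74.5
n = 119, Σfm = 7205.5, mean = 60.5504
Σfm² = 448739.75
Σf(m − x̄)² = Σfm² − (Σfm)²/n = 448739.75 − 7205.5²/119 = 12443.6975
Sample variance = 12443.6975 / 118 = 105.4551
Standard deviation = √105.4551 = 10.2691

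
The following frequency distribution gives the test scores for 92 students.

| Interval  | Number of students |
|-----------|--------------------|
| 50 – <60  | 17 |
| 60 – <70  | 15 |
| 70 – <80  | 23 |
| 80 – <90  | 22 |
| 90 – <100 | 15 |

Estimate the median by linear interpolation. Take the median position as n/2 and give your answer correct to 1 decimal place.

76.1

Cumulative frequencies: 17, 32, 55, 77, 92
n = 92; position = n/2 = 46.
This falls in the class 70 – <80: L = 70, F = 32, f = 23, h = 10.
Median ≈ 70 + ((46 − 32) / 23) × 10 = 76.0870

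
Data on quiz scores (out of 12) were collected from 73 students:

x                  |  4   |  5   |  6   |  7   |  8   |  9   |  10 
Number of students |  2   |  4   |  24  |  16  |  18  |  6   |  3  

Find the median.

Cumulative frequencies: 2, 6, 30, 46, 64, 70, 73
n = 73, so the median is the value in position (n+1)/2 = 37.
Position 37 falls at value 7.

7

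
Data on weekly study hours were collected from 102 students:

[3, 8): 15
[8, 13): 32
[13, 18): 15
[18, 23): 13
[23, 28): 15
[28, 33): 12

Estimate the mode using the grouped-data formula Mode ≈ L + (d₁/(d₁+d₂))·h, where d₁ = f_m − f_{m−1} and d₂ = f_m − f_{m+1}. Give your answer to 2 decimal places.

10.50

Modal class: [8, 13) (highest frequency 32).
d₁ = 32 − 15 = 17, d₂ = 32 − 15 = 17
Mode ≈ 8 + (17/(17+17)) × 5 = 8 + 2.5000 = 10.5000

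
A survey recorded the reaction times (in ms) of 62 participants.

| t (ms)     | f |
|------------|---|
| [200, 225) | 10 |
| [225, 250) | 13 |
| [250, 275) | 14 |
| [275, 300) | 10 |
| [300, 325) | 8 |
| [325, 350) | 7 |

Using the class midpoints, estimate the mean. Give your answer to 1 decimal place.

Midpoints: 212.5, 237.5, 262.5, 287.5, 312.5, 337.5
Σfm = 10×212.5 + 13×237.5 + 14×262.5 + 10×287.5 + 8×312.5 + 7×337.5 = 16625
n = Σf = 62
Mean = 16625 / 62 = 268.1452

268.1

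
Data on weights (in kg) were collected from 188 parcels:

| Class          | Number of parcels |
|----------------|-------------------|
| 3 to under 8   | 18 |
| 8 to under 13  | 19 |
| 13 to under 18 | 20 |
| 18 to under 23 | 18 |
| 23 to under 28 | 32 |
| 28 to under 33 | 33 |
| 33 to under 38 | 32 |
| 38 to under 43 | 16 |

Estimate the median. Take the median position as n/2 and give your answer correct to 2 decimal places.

Cumulative frequencies: 18, 37, 57, 75, 107, 140, 172, 188
n = 188; position = n/2 = 94.
This falls in the class 23 to under 28: L = 23, F = 75, f = 32, h = 5.
Median ≈ 23 + ((94 − 75) / 32) × 5 = 25.9688

25.97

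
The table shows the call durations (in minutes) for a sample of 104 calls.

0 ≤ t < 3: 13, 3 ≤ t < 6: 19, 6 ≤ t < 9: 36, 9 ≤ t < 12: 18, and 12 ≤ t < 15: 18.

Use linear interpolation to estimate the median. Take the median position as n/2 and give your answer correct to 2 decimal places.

Cumulative frequencies: 13, 32, 68, 86, 104
n = 104; position = n/2 = 52.
This falls in the class 6 ≤ t < 9: L = 6, F = 32, f = 36, h = 3.
Median ≈ 6 + ((52 − 32) / 36) × 3 = 7.6667

7.67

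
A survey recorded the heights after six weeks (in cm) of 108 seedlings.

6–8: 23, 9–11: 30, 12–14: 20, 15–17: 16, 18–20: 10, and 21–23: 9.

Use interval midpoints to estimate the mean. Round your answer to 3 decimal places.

Midpoints: 7, 10, 13, 16, 19, 22
Σfm = 23×7 + 30×10 + 20×13 + 16×16 + 10×19 + 9×22 = 1365
n = Σf = 108
Mean = 1365 / 108 = 12.6389

12.639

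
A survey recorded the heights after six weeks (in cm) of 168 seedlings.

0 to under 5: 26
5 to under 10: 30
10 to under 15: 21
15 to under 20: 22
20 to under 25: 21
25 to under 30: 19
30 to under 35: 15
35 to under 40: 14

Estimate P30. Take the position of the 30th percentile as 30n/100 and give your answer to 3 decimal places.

Cumulative frequencies: 26, 56, 77, 99, 120, 139, 154, 168
n = 168; position = 30n/100 = 50.4.
This falls in the class 5 to under 10: L = 5, F = 26, f = 30, h = 5.
30th percentile ≈ 5 + ((50.4 − 26) / 30) × 5 = 9.0667

9.067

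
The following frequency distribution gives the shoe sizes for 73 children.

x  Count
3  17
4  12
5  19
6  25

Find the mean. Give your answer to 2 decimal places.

Values: 3, 4, 5, 6
Σfx = 17×3 + 12×4 + 19×5 + 25×6 = 344
n = Σf = 73
Mean = 344 / 73 = 4.7123

4.71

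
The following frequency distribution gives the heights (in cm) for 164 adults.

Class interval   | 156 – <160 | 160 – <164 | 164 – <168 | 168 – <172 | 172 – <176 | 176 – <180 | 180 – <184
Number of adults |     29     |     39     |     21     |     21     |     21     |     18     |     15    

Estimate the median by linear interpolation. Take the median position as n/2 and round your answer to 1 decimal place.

Cumulative frequencies: 29, 68, 89, 110, 131, 149, 164
n = 164; position = n/2 = 82.
This falls in the class 164 – <168: L = 164, F = 68, f = 21, h = 4.
Median ≈ 164 + ((82 − 68) / 21) × 4 = 166.6667

166.7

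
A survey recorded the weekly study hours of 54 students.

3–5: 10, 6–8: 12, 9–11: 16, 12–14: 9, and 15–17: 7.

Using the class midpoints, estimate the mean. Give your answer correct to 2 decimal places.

Midpoints: 4, 7, 10, 13, 16
Σfm = 10×4 + 12×7 + 16×10 + 9×13 + 7×16 = 513
n = Σf = 54
Mean = 513 / 54 = 9.5000

9.50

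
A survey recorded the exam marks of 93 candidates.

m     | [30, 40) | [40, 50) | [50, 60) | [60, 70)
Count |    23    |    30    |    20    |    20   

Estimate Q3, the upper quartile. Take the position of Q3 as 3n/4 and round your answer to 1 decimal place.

Cumulative frequencies: 23, 53, 73, 93
n = 93; position = 3n/4 = 69.75.
This falls in the class [50, 60): L = 50, F = 53, f = 20, h = 10.
Upper quartile ≈ 50 + ((69.75 − 53) / 20) × 10 = 58.3750

58.4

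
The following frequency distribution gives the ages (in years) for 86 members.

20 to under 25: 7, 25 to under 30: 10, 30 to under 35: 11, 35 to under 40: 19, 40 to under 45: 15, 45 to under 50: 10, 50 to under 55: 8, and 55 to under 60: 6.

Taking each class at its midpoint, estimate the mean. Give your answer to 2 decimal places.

Midpoints: 22.5, 27.5, 32.5, 37.5, 42.5, 47.5, 52.5, 57.5
Σfm = 7×22.5 + 10×27.5 + 11×32.5 + 19×37.5 + 15×42.5 + 10×47.5 + 8×52.5 + 6×57.5 = 3380
n = Σf = 86
Mean = 3380 / 86 = 39.3023

39.30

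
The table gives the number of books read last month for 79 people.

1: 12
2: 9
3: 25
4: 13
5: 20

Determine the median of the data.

Cumulative frequencies: 12, 21, 46, 59, 79
n = 79, so the median is the value in position (n+1)/2 = 40.
Position 40 falls at value 3.

3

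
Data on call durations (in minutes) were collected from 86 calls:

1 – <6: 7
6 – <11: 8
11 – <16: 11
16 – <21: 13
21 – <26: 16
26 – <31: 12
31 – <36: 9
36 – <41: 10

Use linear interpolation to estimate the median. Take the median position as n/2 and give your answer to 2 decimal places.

Cumulative frequencies: 7, 15, 26, 39, 55, 67, 76, 86
n = 86; position = n/2 = 43.
This falls in the class 21 – <26: L = 21, F = 39, f = 16, h = 5.
Median ≈ 21 + ((43 − 39) / 16) × 5 = 22.2500

22.25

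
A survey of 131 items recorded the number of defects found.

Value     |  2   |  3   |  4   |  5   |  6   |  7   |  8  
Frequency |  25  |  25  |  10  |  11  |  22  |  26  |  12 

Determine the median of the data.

5

Cumulative frequencies: 25, 50, 60, 71, 93, 119, 131
n = 131, so the median is the value in position (n+1)/2 = 66.
Position 66 falls at value 5.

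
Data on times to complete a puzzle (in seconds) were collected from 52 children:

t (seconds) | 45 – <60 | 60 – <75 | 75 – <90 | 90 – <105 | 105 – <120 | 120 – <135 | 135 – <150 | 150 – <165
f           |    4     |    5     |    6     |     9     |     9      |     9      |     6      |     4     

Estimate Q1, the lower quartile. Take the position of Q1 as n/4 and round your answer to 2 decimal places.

85.00

Cumulative frequencies: 4, 9, 15, 24, 33, 42, 48, 52
n = 52; position = n/4 = 13.
This falls in the class 75 – <90: L = 75, F = 9, f = 6, h = 15.
Lower quartile ≈ 75 + ((13 − 9) / 6) × 15 = 85.0000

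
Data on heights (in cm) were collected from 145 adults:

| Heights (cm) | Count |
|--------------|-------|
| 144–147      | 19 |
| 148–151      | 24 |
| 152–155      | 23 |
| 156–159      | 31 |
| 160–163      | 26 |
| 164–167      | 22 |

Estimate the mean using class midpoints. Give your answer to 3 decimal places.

Midpoints: 145.5, 149.5, 153.5, 157.5, 161.5, 165.5
Σfm = 19×145.5 + 24×149.5 + 23×153.5 + 31×157.5 + 26×161.5 + 22×165.5 = 22605.5
n = Σf = 145
Mean = 22605.5 / 145 = 155.9000

155.900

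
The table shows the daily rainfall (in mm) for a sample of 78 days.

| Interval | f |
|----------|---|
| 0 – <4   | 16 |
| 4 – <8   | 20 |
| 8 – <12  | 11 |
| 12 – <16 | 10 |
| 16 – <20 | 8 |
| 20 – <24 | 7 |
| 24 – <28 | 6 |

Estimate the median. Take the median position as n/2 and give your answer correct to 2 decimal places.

9.09

Cumulative frequencies: 16, 36, 47, 57, 65, 72, 78
n = 78; position = n/2 = 39.
This falls in the class 8 – <12: L = 8, F = 36, f = 11, h = 4.
Median ≈ 8 + ((39 − 36) / 11) × 4 = 9.0909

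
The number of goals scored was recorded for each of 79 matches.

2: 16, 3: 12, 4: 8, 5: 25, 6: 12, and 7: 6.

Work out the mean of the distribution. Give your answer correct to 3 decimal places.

4.291

Values: 2, 3, 4, 5, 6, 7
Σfx = 16×2 + 12×3 + 8×4 + 25×5 + 12×6 + 6×7 = 339
n = Σf = 79
Mean = 339 / 79 = 4.2911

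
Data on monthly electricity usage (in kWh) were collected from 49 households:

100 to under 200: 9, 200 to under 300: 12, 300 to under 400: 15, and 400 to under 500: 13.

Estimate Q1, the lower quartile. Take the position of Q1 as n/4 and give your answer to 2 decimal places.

Cumulative frequencies: 9, 21, 36, 49
n = 49; position = n/4 = 12.25.
This falls in the class 200 to under 300: L = 200, F = 9, f = 12, h = 100.
Lower quartile ≈ 200 + ((12.25 − 9) / 12) × 100 = 227.0833

227.08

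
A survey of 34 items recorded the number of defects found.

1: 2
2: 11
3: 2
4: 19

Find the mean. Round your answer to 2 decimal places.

3.12

Values: 1, 2, 3, 4
Σfx = 2×1 + 11×2 + 2×3 + 19×4 = 106
n = Σf = 34
Mean = 106 / 34 = 3.1176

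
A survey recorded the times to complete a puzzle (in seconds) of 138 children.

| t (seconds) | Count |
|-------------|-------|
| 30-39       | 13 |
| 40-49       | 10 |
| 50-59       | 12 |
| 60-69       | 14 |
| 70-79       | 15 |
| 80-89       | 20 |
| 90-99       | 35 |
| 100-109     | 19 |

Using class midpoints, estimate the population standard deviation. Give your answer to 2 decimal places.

22.29

Midpoints: 34.5, 44.5, 54.5, 64.5, 74.5, 84.5, 94.5, 104.5
n = 138, Σfm = 10551, mean = 76.4565
Σfm² = 875264.5
Σf(m − x̄)² = Σfm² − (Σfm)²/n = 875264.5 − 10551²/138 = 68571.7391
Population variance = 68571.7391 / 138 = 496.8967
Standard deviation = √496.8967 = 22.2912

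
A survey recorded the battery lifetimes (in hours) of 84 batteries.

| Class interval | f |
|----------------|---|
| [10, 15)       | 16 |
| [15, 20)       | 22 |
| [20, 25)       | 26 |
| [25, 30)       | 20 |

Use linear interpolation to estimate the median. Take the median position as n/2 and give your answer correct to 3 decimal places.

20.769

Cumulative frequencies: 16, 38, 64, 84
n = 84; position = n/2 = 42.
This falls in the class [20, 25): L = 20, F = 38, f = 26, h = 5.
Median ≈ 20 + ((42 − 38) / 26) × 5 = 20.7692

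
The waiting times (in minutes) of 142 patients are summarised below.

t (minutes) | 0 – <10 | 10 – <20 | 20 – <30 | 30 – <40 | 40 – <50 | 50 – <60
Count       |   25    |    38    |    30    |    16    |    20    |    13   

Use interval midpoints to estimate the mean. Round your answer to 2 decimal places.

25.49

Midpoints: 5, 15, 25, 35, 45, 55
Σfm = 25×5 + 38×15 + 30×25 + 16×35 + 20×45 + 13×55 = 3620
n = Σf = 142
Mean = 3620 / 142 = 25.4930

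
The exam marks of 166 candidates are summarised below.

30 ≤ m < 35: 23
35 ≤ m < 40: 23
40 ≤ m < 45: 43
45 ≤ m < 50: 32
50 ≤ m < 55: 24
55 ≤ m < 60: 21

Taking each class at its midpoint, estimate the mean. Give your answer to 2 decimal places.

44.73

Midpoints: 32.5, 37.5, 42.5, 47.5, 52.5, 57.5
Σfm = 23×32.5 + 23×37.5 + 43×42.5 + 32×47.5 + 24×52.5 + 21×57.5 = 7425
n = Σf = 166
Mean = 7425 / 166 = 44.7289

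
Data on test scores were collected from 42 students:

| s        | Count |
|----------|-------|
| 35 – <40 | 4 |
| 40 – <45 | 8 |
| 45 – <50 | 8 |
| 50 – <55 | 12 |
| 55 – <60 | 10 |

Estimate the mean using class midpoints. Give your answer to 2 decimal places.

Midpoints: 37.5, 42.5, 47.5, 52.5, 57.5
Σfm = 4×37.5 + 8×42.5 + 8×47.5 + 12×52.5 + 10×57.5 = 2075
n = Σf = 42
Mean = 2075 / 42 = 49.4048

49.40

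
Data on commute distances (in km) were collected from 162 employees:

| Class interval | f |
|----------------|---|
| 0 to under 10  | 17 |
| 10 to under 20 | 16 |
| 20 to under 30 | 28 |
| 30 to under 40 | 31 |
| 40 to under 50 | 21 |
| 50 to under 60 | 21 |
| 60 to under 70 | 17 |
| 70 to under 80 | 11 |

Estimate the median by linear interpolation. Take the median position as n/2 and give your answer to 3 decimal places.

36.452

Cumulative frequencies: 17, 33, 61, 92, 113, 134, 151, 162
n = 162; position = n/2 = 81.
This falls in the class 30 to under 40: L = 30, F = 61, f = 31, h = 10.
Median ≈ 30 + ((81 − 61) / 31) × 10 = 36.4516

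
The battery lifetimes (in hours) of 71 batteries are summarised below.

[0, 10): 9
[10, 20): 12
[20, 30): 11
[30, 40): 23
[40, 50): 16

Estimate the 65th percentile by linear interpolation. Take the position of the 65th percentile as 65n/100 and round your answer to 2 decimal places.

Cumulative frequencies: 9, 21, 32, 55, 71
n = 71; position = 65n/100 = 46.15.
This falls in the class [30, 40): L = 30, F = 32, f = 23, h = 10.
65th percentile ≈ 30 + ((46.15 − 32) / 23) × 10 = 36.1522

36.15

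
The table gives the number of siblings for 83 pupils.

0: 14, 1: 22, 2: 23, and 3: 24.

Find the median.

2

Cumulative frequencies: 14, 36, 59, 83
n = 83, so the median is the value in position (n+1)/2 = 42.
Position 42 falls at value 2.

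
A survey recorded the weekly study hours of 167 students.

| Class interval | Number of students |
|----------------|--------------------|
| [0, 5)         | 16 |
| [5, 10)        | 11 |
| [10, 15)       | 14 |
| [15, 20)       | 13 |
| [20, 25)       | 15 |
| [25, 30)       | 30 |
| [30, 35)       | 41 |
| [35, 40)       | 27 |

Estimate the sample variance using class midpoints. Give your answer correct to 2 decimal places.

126.94

Midpoints: 2.5, 7.5, 12.5, 17.5, 22.5, 27.5, 32.5, 37.5
n = 167, Σfm = 4032.5, mean = 24.1467
Σfm² = 118443.75
Σf(m − x̄)² = Σfm² − (Σfm)²/n = 118443.75 − 4032.5²/167 = 21072.1557
Sample variance = 21072.1557 / 166 = 126.9407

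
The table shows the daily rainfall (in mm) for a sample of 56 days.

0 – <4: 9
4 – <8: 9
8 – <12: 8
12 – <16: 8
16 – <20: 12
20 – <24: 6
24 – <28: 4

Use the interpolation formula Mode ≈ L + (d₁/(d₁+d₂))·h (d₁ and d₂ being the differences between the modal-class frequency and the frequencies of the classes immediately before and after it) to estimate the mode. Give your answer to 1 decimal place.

17.6

Modal class: 16 – <20 (highest frequency 12).
d₁ = 12 − 8 = 4, d₂ = 12 − 6 = 6
Mode ≈ 16 + (4/(4+6)) × 4 = 16 + 1.6000 = 17.6000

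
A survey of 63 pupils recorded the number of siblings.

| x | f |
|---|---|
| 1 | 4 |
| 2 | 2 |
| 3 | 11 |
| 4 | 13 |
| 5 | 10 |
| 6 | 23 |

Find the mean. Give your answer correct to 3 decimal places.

4.460

Values: 1, 2, 3, 4, 5, 6
Σfx = 4×1 + 2×2 + 11×3 + 13×4 + 10×5 + 23×6 = 281
n = Σf = 63
Mean = 281 / 63 = 4.4603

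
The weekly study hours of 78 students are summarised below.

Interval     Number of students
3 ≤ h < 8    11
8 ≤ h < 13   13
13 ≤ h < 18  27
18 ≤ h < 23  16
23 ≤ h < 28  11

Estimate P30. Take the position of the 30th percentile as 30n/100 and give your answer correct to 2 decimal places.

12.77

Cumulative frequencies: 11, 24, 51, 67, 78
n = 78; position = 30n/100 = 23.4.
This falls in the class 8 ≤ h < 13: L = 8, F = 11, f = 13, h = 5.
30th percentile ≈ 8 + ((23.4 − 11) / 13) × 5 = 12.7692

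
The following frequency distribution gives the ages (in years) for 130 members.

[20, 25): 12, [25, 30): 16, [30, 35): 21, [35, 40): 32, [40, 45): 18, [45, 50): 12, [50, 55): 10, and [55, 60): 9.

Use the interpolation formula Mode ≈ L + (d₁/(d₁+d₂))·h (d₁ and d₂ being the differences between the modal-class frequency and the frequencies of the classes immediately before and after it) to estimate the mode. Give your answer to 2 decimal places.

37.20

Modal class: [35, 40) (highest frequency 32).
d₁ = 32 − 21 = 11, d₂ = 32 − 18 = 14
Mode ≈ 35 + (11/(11+14)) × 5 = 35 + 2.2000 = 37.2000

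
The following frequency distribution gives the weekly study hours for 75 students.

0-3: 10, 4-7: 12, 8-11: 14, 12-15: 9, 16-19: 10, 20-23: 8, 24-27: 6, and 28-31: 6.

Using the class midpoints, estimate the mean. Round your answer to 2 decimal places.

Midpoints: 1.5, 5.5, 9.5, 13.5, 17.5, 21.5, 25.5, 29.5
Σfm = 10×1.5 + 12×5.5 + 14×9.5 + 9×13.5 + 10×17.5 + 8×21.5 + 6×25.5 + 6×29.5 = 1012.5
n = Σf = 75
Mean = 1012.5 / 75 = 13.5000

13.50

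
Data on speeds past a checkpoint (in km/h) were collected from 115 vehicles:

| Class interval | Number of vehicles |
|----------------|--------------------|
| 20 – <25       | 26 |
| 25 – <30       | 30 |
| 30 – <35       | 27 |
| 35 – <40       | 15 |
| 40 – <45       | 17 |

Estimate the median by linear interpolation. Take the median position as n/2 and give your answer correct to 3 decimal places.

30.278

Cumulative frequencies: 26, 56, 83, 98, 115
n = 115; position = n/2 = 57.5.
This falls in the class 30 – <35: L = 30, F = 56, f = 27, h = 5.
Median ≈ 30 + ((57.5 − 56) / 27) × 5 = 30.2778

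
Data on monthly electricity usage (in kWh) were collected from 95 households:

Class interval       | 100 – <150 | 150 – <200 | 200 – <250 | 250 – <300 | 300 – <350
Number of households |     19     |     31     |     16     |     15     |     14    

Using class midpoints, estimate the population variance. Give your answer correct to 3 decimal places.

Midpoints: 125, 175, 225, 275, 325
n = 95, Σfm = 20075, mean = 211.3158
Σfm² = 4669375
Σf(m − x̄)² = Σfm² − (Σfm)²/n = 4669375 − 20075²/95 = 427210.5263
Population variance = 427210.5263 / 95 = 4496.9529

4496.953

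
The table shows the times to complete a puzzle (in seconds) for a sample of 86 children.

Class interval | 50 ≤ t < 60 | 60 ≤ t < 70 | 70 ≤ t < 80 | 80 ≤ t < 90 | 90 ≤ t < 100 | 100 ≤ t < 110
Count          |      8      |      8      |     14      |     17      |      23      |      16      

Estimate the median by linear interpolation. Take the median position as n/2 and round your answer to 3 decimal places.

Cumulative frequencies: 8, 16, 30, 47, 70, 86
n = 86; position = n/2 = 43.
This falls in the class 80 ≤ t < 90: L = 80, F = 30, f = 17, h = 10.
Median ≈ 80 + ((43 − 30) / 17) × 10 = 87.6471

87.647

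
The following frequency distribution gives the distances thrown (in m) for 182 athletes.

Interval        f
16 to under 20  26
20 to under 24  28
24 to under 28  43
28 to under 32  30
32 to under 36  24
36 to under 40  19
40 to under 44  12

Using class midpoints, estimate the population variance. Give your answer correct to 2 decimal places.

Midpoints: 18, 22, 26, 30, 34, 38, 42
n = 182, Σfm = 5144, mean = 28.2637
Σfm² = 154392
Σf(m − x̄)² = Σfm² − (Σfm)²/n = 154392 − 5144²/182 = 9003.3407
Population variance = 9003.3407 / 182 = 49.4689

49.47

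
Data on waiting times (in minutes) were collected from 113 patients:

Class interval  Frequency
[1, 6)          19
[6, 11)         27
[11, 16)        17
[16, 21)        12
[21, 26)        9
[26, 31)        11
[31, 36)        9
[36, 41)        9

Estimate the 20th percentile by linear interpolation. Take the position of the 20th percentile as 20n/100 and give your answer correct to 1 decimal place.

6.7

Cumulative frequencies: 19, 46, 63, 75, 84, 95, 104, 113
n = 113; position = 20n/100 = 22.6.
This falls in the class [6, 11): L = 6, F = 19, f = 27, h = 5.
20th percentile ≈ 6 + ((22.6 − 19) / 27) × 5 = 6.6667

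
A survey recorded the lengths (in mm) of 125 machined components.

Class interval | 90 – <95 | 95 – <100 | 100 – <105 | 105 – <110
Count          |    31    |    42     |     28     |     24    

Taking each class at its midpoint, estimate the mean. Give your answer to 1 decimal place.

99.3

Midpoints: 92.5, 97.5, 102.5, 107.5
Σfm = 31×92.5 + 42×97.5 + 28×102.5 + 24×107.5 = 12412.5
n = Σf = 125
Mean = 12412.5 / 125 = 99.3000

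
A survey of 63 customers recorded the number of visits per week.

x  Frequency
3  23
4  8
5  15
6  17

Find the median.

Cumulative frequencies: 23, 31, 46, 63
n = 63, so the median is the value in position (n+1)/2 = 32.
Position 32 falls at value 5.

5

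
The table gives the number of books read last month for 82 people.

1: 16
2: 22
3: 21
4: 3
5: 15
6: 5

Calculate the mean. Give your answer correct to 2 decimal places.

Values: 1, 2, 3, 4, 5, 6
Σfx = 16×1 + 22×2 + 21×3 + 3×4 + 15×5 + 5×6 = 240
n = Σf = 82
Mean = 240 / 82 = 2.9268

2.93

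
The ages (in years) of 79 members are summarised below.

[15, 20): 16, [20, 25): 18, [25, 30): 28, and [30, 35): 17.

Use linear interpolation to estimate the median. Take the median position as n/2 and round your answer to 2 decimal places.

25.98

Cumulative frequencies: 16, 34, 62, 79
n = 79; position = n/2 = 39.5.
This falls in the class [25, 30): L = 25, F = 34, f = 28, h = 5.
Median ≈ 25 + ((39.5 − 34) / 28) × 5 = 25.9821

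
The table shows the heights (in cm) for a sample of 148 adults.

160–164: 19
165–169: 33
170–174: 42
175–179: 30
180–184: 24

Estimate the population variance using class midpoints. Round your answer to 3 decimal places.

Midpoints: 162, 167, 172, 177, 182
n = 148, Σfm = 25491, mean = 172.2365
Σfm² = 4396347
Σf(m − x̄)² = Σfm² − (Σfm)²/n = 4396347 − 25491²/148 = 5866.7230
Population variance = 5866.7230 / 148 = 39.6400

39.640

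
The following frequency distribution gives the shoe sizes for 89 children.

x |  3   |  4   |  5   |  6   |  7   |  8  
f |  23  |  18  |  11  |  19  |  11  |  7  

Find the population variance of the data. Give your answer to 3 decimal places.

Values: 3, 4, 5, 6, 7, 8
n = 89, Σfx = 443, mean = 4.9775
Σfx² = 2441
Σf(x − x̄)² = Σfx² − (Σfx)²/n = 2441 − 443²/89 = 235.9551
Population variance = 235.9551 / 89 = 2.6512

2.651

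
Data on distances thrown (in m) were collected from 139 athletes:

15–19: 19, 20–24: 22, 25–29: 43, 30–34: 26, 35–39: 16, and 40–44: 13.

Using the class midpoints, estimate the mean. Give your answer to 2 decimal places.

Midpoints: 17, 22, 27, 32, 37, 42
Σfm = 19×17 + 22×22 + 43×27 + 26×32 + 16×37 + 13×42 = 3938
n = Σf = 139
Mean = 3938 / 139 = 28.3309

28.33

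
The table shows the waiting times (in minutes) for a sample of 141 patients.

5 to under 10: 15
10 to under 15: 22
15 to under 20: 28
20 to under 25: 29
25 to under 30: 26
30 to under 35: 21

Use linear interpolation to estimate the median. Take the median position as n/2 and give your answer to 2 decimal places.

20.95

Cumulative frequencies: 15, 37, 65, 94, 120, 141
n = 141; position = n/2 = 70.5.
This falls in the class 20 to under 25: L = 20, F = 65, f = 29, h = 5.
Median ≈ 20 + ((70.5 − 65) / 29) × 5 = 20.9483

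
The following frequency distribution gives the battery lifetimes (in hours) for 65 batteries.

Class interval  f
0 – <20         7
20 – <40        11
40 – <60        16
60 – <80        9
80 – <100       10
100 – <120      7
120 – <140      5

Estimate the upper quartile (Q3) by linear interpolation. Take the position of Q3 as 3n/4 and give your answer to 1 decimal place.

91.5

Cumulative frequencies: 7, 18, 34, 43, 53, 60, 65
n = 65; position = 3n/4 = 48.75.
This falls in the class 80 – <100: L = 80, F = 43, f = 10, h = 20.
Upper quartile ≈ 80 + ((48.75 − 43) / 10) × 20 = 91.5000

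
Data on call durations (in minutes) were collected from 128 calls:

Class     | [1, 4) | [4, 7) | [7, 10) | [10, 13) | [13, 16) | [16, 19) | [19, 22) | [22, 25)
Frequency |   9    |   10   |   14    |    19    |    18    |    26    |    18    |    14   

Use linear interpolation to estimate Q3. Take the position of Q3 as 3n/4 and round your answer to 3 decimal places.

19.000

Cumulative frequencies: 9, 19, 33, 52, 70, 96, 114, 128
n = 128; position = 3n/4 = 96.
This falls in the class [16, 19): L = 16, F = 70, f = 26, h = 3.
Upper quartile ≈ 16 + ((96 − 70) / 26) × 3 = 19.0000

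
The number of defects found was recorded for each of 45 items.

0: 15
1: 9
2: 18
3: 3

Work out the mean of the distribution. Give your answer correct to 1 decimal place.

1.2

Values: 0, 1, 2, 3
Σfx = 15×0 + 9×1 + 18×2 + 3×3 = 54
n = Σf = 45
Mean = 54 / 45 = 1.2000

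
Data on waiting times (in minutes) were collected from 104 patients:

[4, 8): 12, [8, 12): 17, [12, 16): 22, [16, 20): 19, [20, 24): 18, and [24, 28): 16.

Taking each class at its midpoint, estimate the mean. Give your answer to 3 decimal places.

Midpoints: 6, 10, 14, 18, 22, 26
Σfm = 12×6 + 17×10 + 22×14 + 19×18 + 18×22 + 16×26 = 1704
n = Σf = 104
Mean = 1704 / 104 = 16.3846

16.385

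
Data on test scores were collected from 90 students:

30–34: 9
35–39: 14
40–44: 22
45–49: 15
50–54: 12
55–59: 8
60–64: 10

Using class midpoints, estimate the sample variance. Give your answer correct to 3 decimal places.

81.177

Midpoints: 32, 37, 42, 47, 52, 57, 62
n = 90, Σfm = 4135, mean = 45.9444
Σfm² = 197205
Σf(m − x̄)² = Σfm² − (Σfm)²/n = 197205 − 4135²/90 = 7224.7222
Sample variance = 7224.7222 / 89 = 81.1767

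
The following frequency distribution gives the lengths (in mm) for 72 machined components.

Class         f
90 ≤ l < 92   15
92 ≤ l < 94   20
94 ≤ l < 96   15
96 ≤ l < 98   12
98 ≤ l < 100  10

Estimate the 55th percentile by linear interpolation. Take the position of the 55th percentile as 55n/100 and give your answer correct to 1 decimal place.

94.6

Cumulative frequencies: 15, 35, 50, 62, 72
n = 72; position = 55n/100 = 39.6.
This falls in the class 94 ≤ l < 96: L = 94, F = 35, f = 15, h = 2.
55th percentile ≈ 94 + ((39.6 − 35) / 15) × 2 = 94.6133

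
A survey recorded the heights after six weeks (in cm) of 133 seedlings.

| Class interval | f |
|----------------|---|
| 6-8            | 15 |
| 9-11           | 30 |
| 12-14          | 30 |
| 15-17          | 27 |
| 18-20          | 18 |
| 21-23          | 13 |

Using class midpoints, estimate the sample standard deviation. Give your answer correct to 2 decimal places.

4.47

Midpoints: 7, 10, 13, 16, 19, 22
n = 133, Σfm = 1855, mean = 13.9474
Σfm² = 28507
Σf(m − x̄)² = Σfm² − (Σfm)²/n = 28507 − 1855²/133 = 2634.6316
Sample variance = 2634.6316 / 132 = 19.9593
Standard deviation = √19.9593 = 4.4676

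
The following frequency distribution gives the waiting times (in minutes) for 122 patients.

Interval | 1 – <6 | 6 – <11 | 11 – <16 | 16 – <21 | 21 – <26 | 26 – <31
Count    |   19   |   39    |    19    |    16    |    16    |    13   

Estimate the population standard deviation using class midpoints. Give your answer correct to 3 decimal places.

Midpoints: 3.5, 8.5, 13.5, 18.5, 23.5, 28.5
n = 122, Σfm = 1697, mean = 13.9098
Σfm² = 31384.5
Σf(m − x̄)² = Σfm² − (Σfm)²/n = 31384.5 − 1697²/122 = 7779.5082
Population variance = 7779.5082 / 122 = 63.7665
Standard deviation = √63.7665 = 7.9854

7.985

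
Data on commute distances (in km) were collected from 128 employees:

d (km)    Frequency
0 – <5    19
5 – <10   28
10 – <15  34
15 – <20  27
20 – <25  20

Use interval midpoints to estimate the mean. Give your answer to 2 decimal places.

Midpoints: 2.5, 7.5, 12.5, 17.5, 22.5
Σfm = 19×2.5 + 28×7.5 + 34×12.5 + 27×17.5 + 20×22.5 = 1605
n = Σf = 128
Mean = 1605 / 128 = 12.5391

12.54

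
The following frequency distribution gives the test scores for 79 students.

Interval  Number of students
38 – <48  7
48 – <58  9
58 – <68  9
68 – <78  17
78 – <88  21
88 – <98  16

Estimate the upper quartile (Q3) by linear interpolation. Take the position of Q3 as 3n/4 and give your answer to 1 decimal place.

Cumulative frequencies: 7, 16, 25, 42, 63, 79
n = 79; position = 3n/4 = 59.25.
This falls in the class 78 – <88: L = 78, F = 42, f = 21, h = 10.
Upper quartile ≈ 78 + ((59.25 − 42) / 21) × 10 = 86.2143

86.2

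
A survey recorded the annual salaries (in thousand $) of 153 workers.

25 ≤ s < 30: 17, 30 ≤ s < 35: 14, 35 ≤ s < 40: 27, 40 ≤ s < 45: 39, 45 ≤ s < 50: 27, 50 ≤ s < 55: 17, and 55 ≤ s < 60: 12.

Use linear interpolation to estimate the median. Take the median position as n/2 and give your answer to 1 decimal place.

42.4

Cumulative frequencies: 17, 31, 58, 97, 124, 141, 153
n = 153; position = n/2 = 76.5.
This falls in the class 40 ≤ s < 45: L = 40, F = 58, f = 39, h = 5.
Median ≈ 40 + ((76.5 − 58) / 39) × 5 = 42.3718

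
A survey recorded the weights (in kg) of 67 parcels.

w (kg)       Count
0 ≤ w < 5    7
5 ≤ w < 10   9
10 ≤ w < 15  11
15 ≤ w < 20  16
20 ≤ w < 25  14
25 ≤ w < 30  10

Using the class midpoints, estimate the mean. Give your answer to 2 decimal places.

16.31

Midpoints: 2.5, 7.5, 12.5, 17.5, 22.5, 27.5
Σfm = 7×2.5 + 9×7.5 + 11×12.5 + 16×17.5 + 14×22.5 + 10×27.5 = 1092.5
n = Σf = 67
Mean = 1092.5 / 67 = 16.3060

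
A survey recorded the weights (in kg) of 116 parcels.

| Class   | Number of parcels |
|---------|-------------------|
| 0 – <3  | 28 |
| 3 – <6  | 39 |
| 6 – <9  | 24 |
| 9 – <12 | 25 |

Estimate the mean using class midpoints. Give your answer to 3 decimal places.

Midpoints: 1.5, 4.5, 7.5, 10.5
Σfm = 28×1.5 + 39×4.5 + 24×7.5 + 25×10.5 = 660
n = Σf = 116
Mean = 660 / 116 = 5.6897

5.690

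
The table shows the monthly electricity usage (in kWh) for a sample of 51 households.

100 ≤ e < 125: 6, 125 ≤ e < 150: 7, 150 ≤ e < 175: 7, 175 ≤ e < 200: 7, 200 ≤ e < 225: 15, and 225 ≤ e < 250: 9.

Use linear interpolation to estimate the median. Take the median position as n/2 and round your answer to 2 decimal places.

Cumulative frequencies: 6, 13, 20, 27, 42, 51
n = 51; position = n/2 = 25.5.
This falls in the class 175 ≤ e < 200: L = 175, F = 20, f = 7, h = 25.
Median ≈ 175 + ((25.5 − 20) / 7) × 25 = 194.6429

194.64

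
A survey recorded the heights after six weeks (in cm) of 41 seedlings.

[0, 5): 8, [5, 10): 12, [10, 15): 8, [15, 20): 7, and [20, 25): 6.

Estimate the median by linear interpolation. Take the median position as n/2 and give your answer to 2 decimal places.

10.31

Cumulative frequencies: 8, 20, 28, 35, 41
n = 41; position = n/2 = 20.5.
This falls in the class [10, 15): L = 10, F = 20, f = 8, h = 5.
Median ≈ 10 + ((20.5 − 20) / 8) × 5 = 10.3125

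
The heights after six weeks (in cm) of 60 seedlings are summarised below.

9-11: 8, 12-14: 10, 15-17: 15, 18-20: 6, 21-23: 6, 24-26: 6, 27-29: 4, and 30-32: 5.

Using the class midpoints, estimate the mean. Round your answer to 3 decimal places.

Midpoints: 10, 13, 16, 19, 22, 25, 28, 31
Σfm = 8×10 + 10×13 + 15×16 + 6×19 + 6×22 + 6×25 + 4×28 + 5×31 = 1113
n = Σf = 60
Mean = 1113 / 60 = 18.5500

18.550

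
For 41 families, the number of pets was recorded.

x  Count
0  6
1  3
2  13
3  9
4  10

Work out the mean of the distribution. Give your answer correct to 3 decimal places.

Values: 0, 1, 2, 3, 4
Σfx = 6×0 + 3×1 + 13×2 + 9×3 + 10×4 = 96
n = Σf = 41
Mean = 96 / 41 = 2.3415

2.341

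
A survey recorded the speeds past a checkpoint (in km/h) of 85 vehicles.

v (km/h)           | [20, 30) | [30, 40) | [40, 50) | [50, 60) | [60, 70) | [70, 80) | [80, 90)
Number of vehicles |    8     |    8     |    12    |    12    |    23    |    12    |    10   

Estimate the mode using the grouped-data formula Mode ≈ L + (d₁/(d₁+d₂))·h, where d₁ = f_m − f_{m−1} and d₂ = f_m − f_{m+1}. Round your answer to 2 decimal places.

65.00

Modal class: [60, 70) (highest frequency 23).
d₁ = 23 − 12 = 11, d₂ = 23 − 12 = 11
Mode ≈ 60 + (11/(11+11)) × 10 = 60 + 5.0000 = 65.0000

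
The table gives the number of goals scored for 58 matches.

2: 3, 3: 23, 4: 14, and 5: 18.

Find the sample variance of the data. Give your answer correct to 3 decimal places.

Values: 2, 3, 4, 5
n = 58, Σfx = 221, mean = 3.8103
Σfx² = 893
Σf(x − x̄)² = Σfx² − (Σfx)²/n = 893 − 221²/58 = 50.9138
Sample variance = 50.9138 / 57 = 0.8932

0.893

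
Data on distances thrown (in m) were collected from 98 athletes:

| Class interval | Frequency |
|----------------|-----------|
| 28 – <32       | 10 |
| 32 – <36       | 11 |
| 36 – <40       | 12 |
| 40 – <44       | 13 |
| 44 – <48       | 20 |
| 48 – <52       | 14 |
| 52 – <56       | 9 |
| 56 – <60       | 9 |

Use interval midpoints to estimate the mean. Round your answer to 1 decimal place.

Midpoints: 30, 34, 38, 42, 46, 50, 54, 58
Σfm = 10×30 + 11×34 + 12×38 + 13×42 + 20×46 + 14×50 + 9×54 + 9×58 = 4304
n = Σf = 98
Mean = 4304 / 98 = 43.9184

43.9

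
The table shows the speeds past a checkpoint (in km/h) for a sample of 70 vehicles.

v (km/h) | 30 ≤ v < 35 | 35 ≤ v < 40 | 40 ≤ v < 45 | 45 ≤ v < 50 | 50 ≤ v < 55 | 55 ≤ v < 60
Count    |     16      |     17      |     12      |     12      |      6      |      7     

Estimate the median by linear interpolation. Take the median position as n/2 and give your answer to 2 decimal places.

Cumulative frequencies: 16, 33, 45, 57, 63, 70
n = 70; position = n/2 = 35.
This falls in the class 40 ≤ v < 45: L = 40, F = 33, f = 12, h = 5.
Median ≈ 40 + ((35 − 33) / 12) × 5 = 40.8333

40.83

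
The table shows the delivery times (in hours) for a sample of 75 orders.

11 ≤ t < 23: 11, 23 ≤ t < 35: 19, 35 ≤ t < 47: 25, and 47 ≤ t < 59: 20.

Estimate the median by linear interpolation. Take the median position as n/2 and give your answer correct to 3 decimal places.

Cumulative frequencies: 11, 30, 55, 75
n = 75; position = n/2 = 37.5.
This falls in the class 35 ≤ t < 47: L = 35, F = 30, f = 25, h = 12.
Median ≈ 35 + ((37.5 − 30) / 25) × 12 = 38.6000

38.600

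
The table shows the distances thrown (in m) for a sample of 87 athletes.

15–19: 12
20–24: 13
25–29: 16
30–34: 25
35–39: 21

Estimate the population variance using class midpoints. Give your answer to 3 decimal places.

45.878

Midpoints: 17, 22, 27, 32, 37
n = 87, Σfm = 2499, mean = 28.7241
Σfm² = 75773
Σf(m − x̄)² = Σfm² − (Σfm)²/n = 75773 − 2499²/87 = 3991.3793
Population variance = 3991.3793 / 87 = 45.8779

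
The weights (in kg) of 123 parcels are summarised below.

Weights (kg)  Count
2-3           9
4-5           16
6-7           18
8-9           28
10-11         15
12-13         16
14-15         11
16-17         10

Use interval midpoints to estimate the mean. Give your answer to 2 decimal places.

Midpoints: 2.5, 4.5, 6.5, 8.5, 10.5, 12.5, 14.5, 16.5
Σfm = 9×2.5 + 16×4.5 + 18×6.5 + 28×8.5 + 15×10.5 + 16×12.5 + 11×14.5 + 10×16.5 = 1131.5
n = Σf = 123
Mean = 1131.5 / 123 = 9.1992

9.20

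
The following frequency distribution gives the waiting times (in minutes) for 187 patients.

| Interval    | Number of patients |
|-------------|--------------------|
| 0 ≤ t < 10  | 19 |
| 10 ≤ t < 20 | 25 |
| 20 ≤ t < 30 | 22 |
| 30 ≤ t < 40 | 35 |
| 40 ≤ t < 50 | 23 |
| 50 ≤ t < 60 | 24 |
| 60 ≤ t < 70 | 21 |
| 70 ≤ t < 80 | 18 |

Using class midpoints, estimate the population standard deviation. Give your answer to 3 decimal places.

21.411

Midpoints: 5, 15, 25, 35, 45, 55, 65, 75
n = 187, Σfm = 7315, mean = 39.1176
Σfm² = 371875
Σf(m − x̄)² = Σfm² − (Σfm)²/n = 371875 − 7315²/187 = 85729.4118
Population variance = 85729.4118 / 187 = 458.4461
Standard deviation = √458.4461 = 21.4114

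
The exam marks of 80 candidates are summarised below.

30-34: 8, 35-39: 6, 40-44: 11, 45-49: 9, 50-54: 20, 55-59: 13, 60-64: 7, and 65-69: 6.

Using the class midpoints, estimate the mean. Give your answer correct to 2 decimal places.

Midpoints: 32, 37, 42, 47, 52, 57, 62, 67
Σfm = 8×32 + 6×37 + 11×42 + 9×47 + 20×52 + 13×57 + 7×62 + 6×67 = 3980
n = Σf = 80
Mean = 3980 / 80 = 49.7500

49.75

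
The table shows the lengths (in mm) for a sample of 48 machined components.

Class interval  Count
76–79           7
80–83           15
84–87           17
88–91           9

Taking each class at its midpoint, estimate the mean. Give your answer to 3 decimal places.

Midpoints: 77.5, 81.5, 85.5, 89.5
Σfm = 7×77.5 + 15×81.5 + 17×85.5 + 9×89.5 = 4024
n = Σf = 48
Mean = 4024 / 48 = 83.8333

83.833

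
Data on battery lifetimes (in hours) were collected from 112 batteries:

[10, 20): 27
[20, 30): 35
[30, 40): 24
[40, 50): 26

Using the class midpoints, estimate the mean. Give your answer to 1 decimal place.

29.4

Midpoints: 15, 25, 35, 45
Σfm = 27×15 + 35×25 + 24×35 + 26×45 = 3290
n = Σf = 112
Mean = 3290 / 112 = 29.3750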